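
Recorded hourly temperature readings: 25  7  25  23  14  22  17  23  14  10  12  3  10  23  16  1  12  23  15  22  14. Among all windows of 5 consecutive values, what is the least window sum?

Each size-5 window and its sum:
25 7 25 23 14 → sum 94
7 25 23 14 22 → sum 91
25 23 14 22 17 → sum 101
23 14 22 17 23 → sum 99
14 22 17 23 14 → sum 90
22 17 23 14 10 → sum 86
17 23 14 10 12 → sum 76
23 14 10 12 3 → sum 62
14 10 12 3 10 → sum 49
10 12 3 10 23 → sum 58
12 3 10 23 16 → sum 64
3 10 23 16 1 → sum 53
10 23 16 1 12 → sum 62
23 16 1 12 23 → sum 75
16 1 12 23 15 → sum 67
1 12 23 15 22 → sum 73
12 23 15 22 14 → sum 86
Least of these is 49.

49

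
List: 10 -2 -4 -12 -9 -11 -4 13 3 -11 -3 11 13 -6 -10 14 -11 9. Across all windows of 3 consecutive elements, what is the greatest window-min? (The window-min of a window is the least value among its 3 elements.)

10 -2 -4 → min -4
-2 -4 -12 → min -12
-4 -12 -9 → min -12
-12 -9 -11 → min -12
-9 -11 -4 → min -11
-11 -4 13 → min -11
-4 13 3 → min -4
13 3 -11 → min -11
3 -11 -3 → min -11
-11 -3 11 → min -11
-3 11 13 → min -3
11 13 -6 → min -6
13 -6 -10 → min -10
-6 -10 14 → min -10
-10 14 -11 → min -11
14 -11 9 → min -11
Greatest of these is -3.

-3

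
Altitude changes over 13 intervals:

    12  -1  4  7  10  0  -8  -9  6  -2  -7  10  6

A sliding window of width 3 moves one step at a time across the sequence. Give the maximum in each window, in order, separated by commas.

12 -1 4 → max 12
-1 4 7 → max 7
4 7 10 → max 10
7 10 0 → max 10
10 0 -8 → max 10
0 -8 -9 → max 0
-8 -9 6 → max 6
-9 6 -2 → max 6
6 -2 -7 → max 6
-2 -7 10 → max 10
-7 10 6 → max 10

12, 7, 10, 10, 10, 0, 6, 6, 6, 10, 10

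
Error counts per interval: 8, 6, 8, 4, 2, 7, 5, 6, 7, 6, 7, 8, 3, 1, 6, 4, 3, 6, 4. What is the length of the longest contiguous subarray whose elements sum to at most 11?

3

Extend to the right; shrink from the left whenever the sum exceeds 11:
[8] sum 8 len 1
[6] sum 6 len 1
[8] sum 8 len 1
[4] sum 4 len 1
[4, 2] sum 6 len 2
[2, 7] sum 9 len 2
[5] sum 5 len 1
[5, 6] sum 11 len 2
[7] sum 7 len 1
[6] sum 6 len 1
[7] sum 7 len 1
[8] sum 8 len 1
[8, 3] sum 11 len 2
[3, 1] sum 4 len 2
[3, 1, 6] sum 10 len 3
[1, 6, 4] sum 11 len 3
[4, 3] sum 7 len 2
[3, 6] sum 9 len 2
[6, 4] sum 10 len 2
Longest length seen: 3.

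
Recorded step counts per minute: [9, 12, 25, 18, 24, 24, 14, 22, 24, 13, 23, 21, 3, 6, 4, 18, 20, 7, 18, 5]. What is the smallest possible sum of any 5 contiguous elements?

(9, 12, 25, 18, 24) → sum 88
(12, 25, 18, 24, 24) → sum 103
(25, 18, 24, 24, 14) → sum 105
(18, 24, 24, 14, 22) → sum 102
(24, 24, 14, 22, 24) → sum 108
(24, 14, 22, 24, 13) → sum 97
(14, 22, 24, 13, 23) → sum 96
(22, 24, 13, 23, 21) → sum 103
(24, 13, 23, 21, 3) → sum 84
(13, 23, 21, 3, 6) → sum 66
(23, 21, 3, 6, 4) → sum 57
(21, 3, 6, 4, 18) → sum 52
(3, 6, 4, 18, 20) → sum 51
(6, 4, 18, 20, 7) → sum 55
(4, 18, 20, 7, 18) → sum 67
(18, 20, 7, 18, 5) → sum 68
Smallest of these is 51.

51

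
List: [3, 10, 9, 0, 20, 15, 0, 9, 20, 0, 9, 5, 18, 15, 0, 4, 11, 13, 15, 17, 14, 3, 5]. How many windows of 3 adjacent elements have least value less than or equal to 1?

3 10 9 → min 3
10 9 0 → min 0  ≤ 1 ✓
9 0 20 → min 0  ≤ 1 ✓
0 20 15 → min 0  ≤ 1 ✓
20 15 0 → min 0  ≤ 1 ✓
15 0 9 → min 0  ≤ 1 ✓
0 9 20 → min 0  ≤ 1 ✓
9 20 0 → min 0  ≤ 1 ✓
20 0 9 → min 0  ≤ 1 ✓
0 9 5 → min 0  ≤ 1 ✓
9 5 18 → min 5
5 18 15 → min 5
18 15 0 → min 0  ≤ 1 ✓
15 0 4 → min 0  ≤ 1 ✓
0 4 11 → min 0  ≤ 1 ✓
4 11 13 → min 4
11 13 15 → min 11
13 15 17 → min 13
15 17 14 → min 14
17 14 3 → min 3
14 3 5 → min 3
12 windows satisfy the condition.

12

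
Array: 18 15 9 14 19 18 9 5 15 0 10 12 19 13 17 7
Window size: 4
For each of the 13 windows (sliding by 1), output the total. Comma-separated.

18 15 9 14 → sum 56
15 9 14 19 → sum 57
9 14 19 18 → sum 60
14 19 18 9 → sum 60
19 18 9 5 → sum 51
18 9 5 15 → sum 47
9 5 15 0 → sum 29
5 15 0 10 → sum 30
15 0 10 12 → sum 37
0 10 12 19 → sum 41
10 12 19 13 → sum 54
12 19 13 17 → sum 61
19 13 17 7 → sum 56

56, 57, 60, 60, 51, 47, 29, 30, 37, 41, 54, 61, 56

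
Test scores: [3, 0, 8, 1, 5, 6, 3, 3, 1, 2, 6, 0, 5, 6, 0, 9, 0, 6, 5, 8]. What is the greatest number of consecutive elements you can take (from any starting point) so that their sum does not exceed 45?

[3] sum 3 len 1
[3, 0] sum 3 len 2
[3, 0, 8] sum 11 len 3
[3, 0, 8, 1] sum 12 len 4
[3, 0, 8, 1, 5] sum 17 len 5
[3, 0, 8, 1, 5, 6] sum 23 len 6
[3, 0, 8, 1, 5, 6, 3] sum 26 len 7
[3, 0, 8, 1, 5, 6, 3, 3] sum 29 len 8
[3, 0, 8, 1, 5, 6, 3, 3, 1] sum 30 len 9
[3, 0, 8, 1, 5, 6, 3, 3, 1, 2] sum 32 len 10
[3, 0, 8, 1, 5, 6, 3, 3, 1, 2, 6] sum 38 len 11
[3, 0, 8, 1, 5, 6, 3, 3, 1, 2, 6, 0] sum 38 len 12
[3, 0, 8, 1, 5, 6, 3, 3, 1, 2, 6, 0, 5] sum 43 len 13
[1, 5, 6, 3, 3, 1, 2, 6, 0, 5, 6] sum 38 len 11
[1, 5, 6, 3, 3, 1, 2, 6, 0, 5, 6, 0] sum 38 len 12
[6, 3, 3, 1, 2, 6, 0, 5, 6, 0, 9] sum 41 len 11
[6, 3, 3, 1, 2, 6, 0, 5, 6, 0, 9, 0] sum 41 len 12
[3, 3, 1, 2, 6, 0, 5, 6, 0, 9, 0, 6] sum 41 len 12
[3, 1, 2, 6, 0, 5, 6, 0, 9, 0, 6, 5] sum 43 len 12
[6, 0, 5, 6, 0, 9, 0, 6, 5, 8] sum 45 len 10
Longest length seen: 13.

13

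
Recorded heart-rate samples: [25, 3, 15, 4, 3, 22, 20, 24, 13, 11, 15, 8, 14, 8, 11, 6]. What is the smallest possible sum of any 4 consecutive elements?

[25, 3, 15, 4] → sum 47
[3, 15, 4, 3] → sum 25
[15, 4, 3, 22] → sum 44
[4, 3, 22, 20] → sum 49
[3, 22, 20, 24] → sum 69
[22, 20, 24, 13] → sum 79
[20, 24, 13, 11] → sum 68
[24, 13, 11, 15] → sum 63
[13, 11, 15, 8] → sum 47
[11, 15, 8, 14] → sum 48
[15, 8, 14, 8] → sum 45
[8, 14, 8, 11] → sum 41
[14, 8, 11, 6] → sum 39
Smallest of these is 25.

25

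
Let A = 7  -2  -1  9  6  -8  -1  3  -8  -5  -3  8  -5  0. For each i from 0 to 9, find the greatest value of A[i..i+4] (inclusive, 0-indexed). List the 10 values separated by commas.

Sliding a size-5 window across the 14 values:
7 -2 -1 9 6 → max 9
-2 -1 9 6 -8 → max 9
-1 9 6 -8 -1 → max 9
9 6 -8 -1 3 → max 9
6 -8 -1 3 -8 → max 6
-8 -1 3 -8 -5 → max 3
-1 3 -8 -5 -3 → max 3
3 -8 -5 -3 8 → max 8
-8 -5 -3 8 -5 → max 8
-5 -3 8 -5 0 → max 8

9, 9, 9, 9, 6, 3, 3, 8, 8, 8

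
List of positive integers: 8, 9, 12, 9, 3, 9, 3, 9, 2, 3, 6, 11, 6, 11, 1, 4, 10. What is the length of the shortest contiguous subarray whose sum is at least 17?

2

add 8: running sum 8 < 17
end 1: [8, 9] sum 17, len 2
end 2: [9, 12] sum 21, len 2
end 3: [12, 9] sum 21, len 2
end 4: [12, 9, 3] sum 24, len 3
end 5: [9, 3, 9] sum 21, len 3
end 6: [9, 3, 9, 3] sum 24, len 4
end 7: [9, 3, 9] sum 21, len 3
end 8: [9, 3, 9, 2] sum 23, len 4
end 9: [3, 9, 2, 3] sum 17, len 4
end 10: [9, 2, 3, 6] sum 20, len 4
end 11: [6, 11] sum 17, len 2
end 12: [11, 6] sum 17, len 2
end 13: [6, 11] sum 17, len 2
end 14: [6, 11, 1] sum 18, len 3
end 15: [6, 11, 1, 4] sum 22, len 4
end 16: [11, 1, 4, 10] sum 26, len 4
Shortest qualifying length: 2.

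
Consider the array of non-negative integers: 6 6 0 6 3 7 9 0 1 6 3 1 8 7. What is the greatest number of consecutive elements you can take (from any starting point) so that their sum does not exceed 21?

Extend to the right; shrink from the left whenever the sum exceeds 21:
→ 6: sum 6, len 1
→ 6: sum 12, len 2
→ 0: sum 12, len 3
→ 6: sum 18, len 4
→ 3: sum 21, len 5
→ 7 (dropped 6, 6): sum 16, len 4
→ 9 (dropped 0, 6): sum 19, len 3
→ 0: sum 19, len 4
→ 1: sum 20, len 5
→ 6 (dropped 3, 7): sum 16, len 4
→ 3: sum 19, len 5
→ 1: sum 20, len 6
→ 8 (dropped 9): sum 19, len 6
→ 7 (dropped 0, 1, 6): sum 19, len 4
Longest length seen: 6.

6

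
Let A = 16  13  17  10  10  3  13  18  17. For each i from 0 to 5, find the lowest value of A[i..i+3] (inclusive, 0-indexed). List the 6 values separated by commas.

10, 10, 3, 3, 3, 3

(16, 13, 17, 10) → min 10
(13, 17, 10, 10) → min 10
(17, 10, 10, 3) → min 3
(10, 10, 3, 13) → min 3
(10, 3, 13, 18) → min 3
(3, 13, 18, 17) → min 3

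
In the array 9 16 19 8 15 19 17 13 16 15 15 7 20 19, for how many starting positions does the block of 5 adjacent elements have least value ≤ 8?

(9, 16, 19, 8, 15) → min 8  ≤ 8 ✓
(16, 19, 8, 15, 19) → min 8  ≤ 8 ✓
(19, 8, 15, 19, 17) → min 8  ≤ 8 ✓
(8, 15, 19, 17, 13) → min 8  ≤ 8 ✓
(15, 19, 17, 13, 16) → min 13
(19, 17, 13, 16, 15) → min 13
(17, 13, 16, 15, 15) → min 13
(13, 16, 15, 15, 7) → min 7  ≤ 8 ✓
(16, 15, 15, 7, 20) → min 7  ≤ 8 ✓
(15, 15, 7, 20, 19) → min 7  ≤ 8 ✓
7 windows satisfy the condition.

7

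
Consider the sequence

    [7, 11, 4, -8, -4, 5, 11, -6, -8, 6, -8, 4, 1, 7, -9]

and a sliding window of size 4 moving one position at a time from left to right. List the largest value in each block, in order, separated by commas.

7 11 4 -8 → max 11
11 4 -8 -4 → max 11
4 -8 -4 5 → max 5
-8 -4 5 11 → max 11
-4 5 11 -6 → max 11
5 11 -6 -8 → max 11
11 -6 -8 6 → max 11
-6 -8 6 -8 → max 6
-8 6 -8 4 → max 6
6 -8 4 1 → max 6
-8 4 1 7 → max 7
4 1 7 -9 → max 7

11, 11, 5, 11, 11, 11, 11, 6, 6, 6, 7, 7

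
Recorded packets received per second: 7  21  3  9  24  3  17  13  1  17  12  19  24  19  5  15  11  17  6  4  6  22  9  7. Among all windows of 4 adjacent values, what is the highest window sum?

74

[7, 21, 3, 9] → sum 40
[21, 3, 9, 24] → sum 57
[3, 9, 24, 3] → sum 39
[9, 24, 3, 17] → sum 53
[24, 3, 17, 13] → sum 57
[3, 17, 13, 1] → sum 34
[17, 13, 1, 17] → sum 48
[13, 1, 17, 12] → sum 43
[1, 17, 12, 19] → sum 49
[17, 12, 19, 24] → sum 72
[12, 19, 24, 19] → sum 74
[19, 24, 19, 5] → sum 67
[24, 19, 5, 15] → sum 63
[19, 5, 15, 11] → sum 50
[5, 15, 11, 17] → sum 48
[15, 11, 17, 6] → sum 49
[11, 17, 6, 4] → sum 38
[17, 6, 4, 6] → sum 33
[6, 4, 6, 22] → sum 38
[4, 6, 22, 9] → sum 41
[6, 22, 9, 7] → sum 44
Highest of these is 74.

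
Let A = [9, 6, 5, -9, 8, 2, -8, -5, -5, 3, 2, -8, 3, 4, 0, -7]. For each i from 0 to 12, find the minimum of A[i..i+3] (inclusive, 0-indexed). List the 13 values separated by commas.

[9, 6, 5, -9] → min -9
[6, 5, -9, 8] → min -9
[5, -9, 8, 2] → min -9
[-9, 8, 2, -8] → min -9
[8, 2, -8, -5] → min -8
[2, -8, -5, -5] → min -8
[-8, -5, -5, 3] → min -8
[-5, -5, 3, 2] → min -5
[-5, 3, 2, -8] → min -8
[3, 2, -8, 3] → min -8
[2, -8, 3, 4] → min -8
[-8, 3, 4, 0] → min -8
[3, 4, 0, -7] → min -7

-9, -9, -9, -9, -8, -8, -8, -5, -8, -8, -8, -8, -7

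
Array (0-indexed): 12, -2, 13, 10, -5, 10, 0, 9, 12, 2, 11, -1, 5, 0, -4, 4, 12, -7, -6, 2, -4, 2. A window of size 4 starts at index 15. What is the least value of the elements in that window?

Elements at indices 15..18: 4, 12, -7, -6
min(4, 12, -7, -6) = -7

-7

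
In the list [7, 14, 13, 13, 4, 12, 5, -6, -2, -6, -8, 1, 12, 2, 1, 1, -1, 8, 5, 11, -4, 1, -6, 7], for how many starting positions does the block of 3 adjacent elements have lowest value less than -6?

3

(7, 14, 13) → min 7
(14, 13, 13) → min 13
(13, 13, 4) → min 4
(13, 4, 12) → min 4
(4, 12, 5) → min 4
(12, 5, -6) → min -6
(5, -6, -2) → min -6
(-6, -2, -6) → min -6
(-2, -6, -8) → min -8  < -6 ✓
(-6, -8, 1) → min -8  < -6 ✓
(-8, 1, 12) → min -8  < -6 ✓
(1, 12, 2) → min 1
(12, 2, 1) → min 1
(2, 1, 1) → min 1
(1, 1, -1) → min -1
(1, -1, 8) → min -1
(-1, 8, 5) → min -1
(8, 5, 11) → min 5
(5, 11, -4) → min -4
(11, -4, 1) → min -4
(-4, 1, -6) → min -6
(1, -6, 7) → min -6
3 windows satisfy the condition.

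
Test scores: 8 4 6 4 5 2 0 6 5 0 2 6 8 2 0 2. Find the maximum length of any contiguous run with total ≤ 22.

7

add 8: [8] sum 8, len 1
add 4: [8, 4] sum 12, len 2
add 6: [8, 4, 6] sum 18, len 3
add 4: [8, 4, 6, 4] sum 22, len 4
add 5: [4, 6, 4, 5] sum 19, len 4
add 2: [4, 6, 4, 5, 2] sum 21, len 5
add 0: [4, 6, 4, 5, 2, 0] sum 21, len 6
add 6: [4, 5, 2, 0, 6] sum 17, len 5
add 5: [4, 5, 2, 0, 6, 5] sum 22, len 6
add 0: [4, 5, 2, 0, 6, 5, 0] sum 22, len 7
add 2: [5, 2, 0, 6, 5, 0, 2] sum 20, len 7
add 6: [2, 0, 6, 5, 0, 2, 6] sum 21, len 7
add 8: [5, 0, 2, 6, 8] sum 21, len 5
add 2: [0, 2, 6, 8, 2] sum 18, len 5
add 0: [0, 2, 6, 8, 2, 0] sum 18, len 6
add 2: [0, 2, 6, 8, 2, 0, 2] sum 20, len 7
Longest length seen: 7.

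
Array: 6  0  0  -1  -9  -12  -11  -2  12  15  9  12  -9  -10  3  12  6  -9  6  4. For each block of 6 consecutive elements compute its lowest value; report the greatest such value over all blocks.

Each size-6 window and its min:
[6, 0, 0, -1, -9, -12] → min -12
[0, 0, -1, -9, -12, -11] → min -12
[0, -1, -9, -12, -11, -2] → min -12
[-1, -9, -12, -11, -2, 12] → min -12
[-9, -12, -11, -2, 12, 15] → min -12
[-12, -11, -2, 12, 15, 9] → min -12
[-11, -2, 12, 15, 9, 12] → min -11
[-2, 12, 15, 9, 12, -9] → min -9
[12, 15, 9, 12, -9, -10] → min -10
[15, 9, 12, -9, -10, 3] → min -10
[9, 12, -9, -10, 3, 12] → min -10
[12, -9, -10, 3, 12, 6] → min -10
[-9, -10, 3, 12, 6, -9] → min -10
[-10, 3, 12, 6, -9, 6] → min -10
[3, 12, 6, -9, 6, 4] → min -9
Greatest of these is -9.

-9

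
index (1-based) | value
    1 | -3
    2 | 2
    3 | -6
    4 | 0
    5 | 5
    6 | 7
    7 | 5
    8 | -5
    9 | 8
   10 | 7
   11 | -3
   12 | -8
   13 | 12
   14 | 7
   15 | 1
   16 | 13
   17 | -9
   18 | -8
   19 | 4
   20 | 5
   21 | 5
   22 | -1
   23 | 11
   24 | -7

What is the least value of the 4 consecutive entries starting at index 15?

Elements at indices 15..18: 1, 13, -9, -8
min(1, 13, -9, -8) = -9

-9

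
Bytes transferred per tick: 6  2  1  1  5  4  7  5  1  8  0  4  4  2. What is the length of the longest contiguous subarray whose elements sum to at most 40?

Extend to the right; shrink from the left whenever the sum exceeds 40:
add 6: [6] sum 6, len 1
add 2: [6, 2] sum 8, len 2
add 1: [6, 2, 1] sum 9, len 3
add 1: [6, 2, 1, 1] sum 10, len 4
add 5: [6, 2, 1, 1, 5] sum 15, len 5
add 4: [6, 2, 1, 1, 5, 4] sum 19, len 6
add 7: [6, 2, 1, 1, 5, 4, 7] sum 26, len 7
add 5: [6, 2, 1, 1, 5, 4, 7, 5] sum 31, len 8
add 1: [6, 2, 1, 1, 5, 4, 7, 5, 1] sum 32, len 9
add 8: [6, 2, 1, 1, 5, 4, 7, 5, 1, 8] sum 40, len 10
add 0: [6, 2, 1, 1, 5, 4, 7, 5, 1, 8, 0] sum 40, len 11
add 4: [2, 1, 1, 5, 4, 7, 5, 1, 8, 0, 4] sum 38, len 11
add 4: [1, 1, 5, 4, 7, 5, 1, 8, 0, 4, 4] sum 40, len 11
add 2: [5, 4, 7, 5, 1, 8, 0, 4, 4, 2] sum 40, len 10
Longest length seen: 11.

11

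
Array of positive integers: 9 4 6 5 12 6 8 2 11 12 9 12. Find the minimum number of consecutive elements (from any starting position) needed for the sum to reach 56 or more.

Extend right; whenever the sum reaches 56, record the length and shrink from the left:
add 9: running sum 9 < 56
add 4: running sum 13 < 56
add 6: running sum 19 < 56
add 5: running sum 24 < 56
add 12: running sum 36 < 56
add 6: running sum 42 < 56
add 8: running sum 50 < 56
add 2: running sum 52 < 56
add 11: shortest ending here [9, 4, 6, 5, 12, 6, 8, 2, 11] sum 63, len 9
add 12: shortest ending here [5, 12, 6, 8, 2, 11, 12] sum 56, len 7
add 9: shortest ending here [12, 6, 8, 2, 11, 12, 9] sum 60, len 7
add 12: shortest ending here [6, 8, 2, 11, 12, 9, 12] sum 60, len 7
Shortest qualifying length: 7.

7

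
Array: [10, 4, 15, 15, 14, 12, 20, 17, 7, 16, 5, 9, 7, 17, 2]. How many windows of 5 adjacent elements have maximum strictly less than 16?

[10, 4, 15, 15, 14] → max 15  < 16 ✓
[4, 15, 15, 14, 12] → max 15  < 16 ✓
[15, 15, 14, 12, 20] → max 20
[15, 14, 12, 20, 17] → max 20
[14, 12, 20, 17, 7] → max 20
[12, 20, 17, 7, 16] → max 20
[20, 17, 7, 16, 5] → max 20
[17, 7, 16, 5, 9] → max 17
[7, 16, 5, 9, 7] → max 16
[16, 5, 9, 7, 17] → max 17
[5, 9, 7, 17, 2] → max 17
2 windows satisfy the condition.

2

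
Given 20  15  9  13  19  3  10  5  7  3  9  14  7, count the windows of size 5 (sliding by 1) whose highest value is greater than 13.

[20, 15, 9, 13, 19] → max 20  > 13 ✓
[15, 9, 13, 19, 3] → max 19  > 13 ✓
[9, 13, 19, 3, 10] → max 19  > 13 ✓
[13, 19, 3, 10, 5] → max 19  > 13 ✓
[19, 3, 10, 5, 7] → max 19  > 13 ✓
[3, 10, 5, 7, 3] → max 10
[10, 5, 7, 3, 9] → max 10
[5, 7, 3, 9, 14] → max 14  > 13 ✓
[7, 3, 9, 14, 7] → max 14  > 13 ✓
7 windows satisfy the condition.

7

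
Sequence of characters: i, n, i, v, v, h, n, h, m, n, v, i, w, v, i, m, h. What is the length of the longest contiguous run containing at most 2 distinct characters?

3

[i] 1 distinct, len 1
[i, n] 2 distinct, len 2
[i, n, i] 2 distinct, len 3
[i, v] 2 distinct, len 2
[i, v, v] 2 distinct, len 3
[v, v, h] 2 distinct, len 3
[h, n] 2 distinct, len 2
[h, n, h] 2 distinct, len 3
[h, m] 2 distinct, len 2
[m, n] 2 distinct, len 2
[n, v] 2 distinct, len 2
[v, i] 2 distinct, len 2
[i, w] 2 distinct, len 2
[w, v] 2 distinct, len 2
[v, i] 2 distinct, len 2
[i, m] 2 distinct, len 2
[m, h] 2 distinct, len 2
Longest length with ≤2 distinct: 3.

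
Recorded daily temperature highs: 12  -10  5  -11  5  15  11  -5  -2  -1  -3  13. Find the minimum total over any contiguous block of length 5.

12 -10 5 -11 5 → sum 1
-10 5 -11 5 15 → sum 4
5 -11 5 15 11 → sum 25
-11 5 15 11 -5 → sum 15
5 15 11 -5 -2 → sum 24
15 11 -5 -2 -1 → sum 18
11 -5 -2 -1 -3 → sum 0
-5 -2 -1 -3 13 → sum 2
Minimum of these is 0.

0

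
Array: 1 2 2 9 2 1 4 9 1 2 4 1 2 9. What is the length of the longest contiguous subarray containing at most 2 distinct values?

4

Extend right; when distinct count exceeds 2, shrink from the left:
[1] 1 distinct, len 1
[1, 2] 2 distinct, len 2
[1, 2, 2] 2 distinct, len 3
[2, 2, 9] 2 distinct, len 3
[2, 2, 9, 2] 2 distinct, len 4
[2, 1] 2 distinct, len 2
[1, 4] 2 distinct, len 2
[4, 9] 2 distinct, len 2
[9, 1] 2 distinct, len 2
[1, 2] 2 distinct, len 2
[2, 4] 2 distinct, len 2
[4, 1] 2 distinct, len 2
[1, 2] 2 distinct, len 2
[2, 9] 2 distinct, len 2
Longest length with ≤2 distinct: 4.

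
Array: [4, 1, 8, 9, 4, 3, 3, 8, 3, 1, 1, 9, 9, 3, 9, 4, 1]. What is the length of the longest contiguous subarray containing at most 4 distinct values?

Extend right; when distinct count exceeds 4, shrink from the left:
add 4: window [4] (1 distinct), len 1
add 1: window [4, 1] (2 distinct), len 2
add 8: window [4, 1, 8] (3 distinct), len 3
add 9: window [4, 1, 8, 9] (4 distinct), len 4
add 4: window [4, 1, 8, 9, 4] (4 distinct), len 5
add 3: window [8, 9, 4, 3] (4 distinct), len 4
add 3: window [8, 9, 4, 3, 3] (4 distinct), len 5
add 8: window [8, 9, 4, 3, 3, 8] (4 distinct), len 6
add 3: window [8, 9, 4, 3, 3, 8, 3] (4 distinct), len 7
add 1: window [4, 3, 3, 8, 3, 1] (4 distinct), len 6
add 1: window [4, 3, 3, 8, 3, 1, 1] (4 distinct), len 7
add 9: window [3, 3, 8, 3, 1, 1, 9] (4 distinct), len 7
add 9: window [3, 3, 8, 3, 1, 1, 9, 9] (4 distinct), len 8
add 3: window [3, 3, 8, 3, 1, 1, 9, 9, 3] (4 distinct), len 9
add 9: window [3, 3, 8, 3, 1, 1, 9, 9, 3, 9] (4 distinct), len 10
add 4: window [3, 1, 1, 9, 9, 3, 9, 4] (4 distinct), len 8
add 1: window [3, 1, 1, 9, 9, 3, 9, 4, 1] (4 distinct), len 9
Longest length with ≤4 distinct: 10.

10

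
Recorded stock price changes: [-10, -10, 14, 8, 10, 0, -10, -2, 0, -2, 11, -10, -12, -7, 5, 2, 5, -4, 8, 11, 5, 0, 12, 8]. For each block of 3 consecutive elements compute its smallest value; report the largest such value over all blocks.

(-10, -10, 14) → min -10
(-10, 14, 8) → min -10
(14, 8, 10) → min 8
(8, 10, 0) → min 0
(10, 0, -10) → min -10
(0, -10, -2) → min -10
(-10, -2, 0) → min -10
(-2, 0, -2) → min -2
(0, -2, 11) → min -2
(-2, 11, -10) → min -10
(11, -10, -12) → min -12
(-10, -12, -7) → min -12
(-12, -7, 5) → min -12
(-7, 5, 2) → min -7
(5, 2, 5) → min 2
(2, 5, -4) → min -4
(5, -4, 8) → min -4
(-4, 8, 11) → min -4
(8, 11, 5) → min 5
(11, 5, 0) → min 0
(5, 0, 12) → min 0
(0, 12, 8) → min 0
Largest of these is 8.

8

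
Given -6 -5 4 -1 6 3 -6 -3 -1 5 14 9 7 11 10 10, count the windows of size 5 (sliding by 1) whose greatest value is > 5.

[-6, -5, 4, -1, 6] → max 6  > 5 ✓
[-5, 4, -1, 6, 3] → max 6  > 5 ✓
[4, -1, 6, 3, -6] → max 6  > 5 ✓
[-1, 6, 3, -6, -3] → max 6  > 5 ✓
[6, 3, -6, -3, -1] → max 6  > 5 ✓
[3, -6, -3, -1, 5] → max 5
[-6, -3, -1, 5, 14] → max 14  > 5 ✓
[-3, -1, 5, 14, 9] → max 14  > 5 ✓
[-1, 5, 14, 9, 7] → max 14  > 5 ✓
[5, 14, 9, 7, 11] → max 14  > 5 ✓
[14, 9, 7, 11, 10] → max 14  > 5 ✓
[9, 7, 11, 10, 10] → max 11  > 5 ✓
11 windows satisfy the condition.

11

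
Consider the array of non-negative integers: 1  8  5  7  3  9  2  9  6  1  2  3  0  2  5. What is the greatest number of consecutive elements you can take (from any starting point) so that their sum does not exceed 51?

add 1: [1] sum 1, len 1
add 8: [1, 8] sum 9, len 2
add 5: [1, 8, 5] sum 14, len 3
add 7: [1, 8, 5, 7] sum 21, len 4
add 3: [1, 8, 5, 7, 3] sum 24, len 5
add 9: [1, 8, 5, 7, 3, 9] sum 33, len 6
add 2: [1, 8, 5, 7, 3, 9, 2] sum 35, len 7
add 9: [1, 8, 5, 7, 3, 9, 2, 9] sum 44, len 8
add 6: [1, 8, 5, 7, 3, 9, 2, 9, 6] sum 50, len 9
add 1: [1, 8, 5, 7, 3, 9, 2, 9, 6, 1] sum 51, len 10
add 2: [5, 7, 3, 9, 2, 9, 6, 1, 2] sum 44, len 9
add 3: [5, 7, 3, 9, 2, 9, 6, 1, 2, 3] sum 47, len 10
add 0: [5, 7, 3, 9, 2, 9, 6, 1, 2, 3, 0] sum 47, len 11
add 2: [5, 7, 3, 9, 2, 9, 6, 1, 2, 3, 0, 2] sum 49, len 12
add 5: [7, 3, 9, 2, 9, 6, 1, 2, 3, 0, 2, 5] sum 49, len 12
Longest length seen: 12.

12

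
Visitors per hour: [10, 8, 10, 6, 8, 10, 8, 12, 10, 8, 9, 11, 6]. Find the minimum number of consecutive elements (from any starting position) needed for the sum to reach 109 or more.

12

Extend right; whenever the sum reaches 109, record the length and shrink from the left:
add 10: running sum 10 < 109
add 8: running sum 18 < 109
add 10: running sum 28 < 109
add 6: running sum 34 < 109
add 8: running sum 42 < 109
add 10: running sum 52 < 109
add 8: running sum 60 < 109
add 12: running sum 72 < 109
add 10: running sum 82 < 109
add 8: running sum 90 < 109
add 9: running sum 99 < 109
add 11: shortest ending here [10, 8, 10, 6, 8, 10, 8, 12, 10, 8, 9, 11] sum 110, len 12
add 6: shortest ending here [10, 8, 10, 6, 8, 10, 8, 12, 10, 8, 9, 11, 6] sum 116, len 13
Shortest qualifying length: 12.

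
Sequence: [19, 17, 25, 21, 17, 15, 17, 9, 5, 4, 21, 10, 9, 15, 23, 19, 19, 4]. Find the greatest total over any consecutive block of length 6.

(19, 17, 25, 21, 17, 15) → sum 114
(17, 25, 21, 17, 15, 17) → sum 112
(25, 21, 17, 15, 17, 9) → sum 104
(21, 17, 15, 17, 9, 5) → sum 84
(17, 15, 17, 9, 5, 4) → sum 67
(15, 17, 9, 5, 4, 21) → sum 71
(17, 9, 5, 4, 21, 10) → sum 66
(9, 5, 4, 21, 10, 9) → sum 58
(5, 4, 21, 10, 9, 15) → sum 64
(4, 21, 10, 9, 15, 23) → sum 82
(21, 10, 9, 15, 23, 19) → sum 97
(10, 9, 15, 23, 19, 19) → sum 95
(9, 15, 23, 19, 19, 4) → sum 89
Greatest of these is 114.

114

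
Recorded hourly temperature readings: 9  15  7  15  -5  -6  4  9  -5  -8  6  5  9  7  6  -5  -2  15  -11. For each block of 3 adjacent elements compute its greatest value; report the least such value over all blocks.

(9, 15, 7) → max 15
(15, 7, 15) → max 15
(7, 15, -5) → max 15
(15, -5, -6) → max 15
(-5, -6, 4) → max 4
(-6, 4, 9) → max 9
(4, 9, -5) → max 9
(9, -5, -8) → max 9
(-5, -8, 6) → max 6
(-8, 6, 5) → max 6
(6, 5, 9) → max 9
(5, 9, 7) → max 9
(9, 7, 6) → max 9
(7, 6, -5) → max 7
(6, -5, -2) → max 6
(-5, -2, 15) → max 15
(-2, 15, -11) → max 15
Least of these is 4.

4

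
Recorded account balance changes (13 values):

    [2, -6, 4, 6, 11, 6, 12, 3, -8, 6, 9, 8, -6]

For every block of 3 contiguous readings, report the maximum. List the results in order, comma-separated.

Sliding a size-3 window across the 13 values:
(2, -6, 4) → max 4
(-6, 4, 6) → max 6
(4, 6, 11) → max 11
(6, 11, 6) → max 11
(11, 6, 12) → max 12
(6, 12, 3) → max 12
(12, 3, -8) → max 12
(3, -8, 6) → max 6
(-8, 6, 9) → max 9
(6, 9, 8) → max 9
(9, 8, -6) → max 9

4, 6, 11, 11, 12, 12, 12, 6, 9, 9, 9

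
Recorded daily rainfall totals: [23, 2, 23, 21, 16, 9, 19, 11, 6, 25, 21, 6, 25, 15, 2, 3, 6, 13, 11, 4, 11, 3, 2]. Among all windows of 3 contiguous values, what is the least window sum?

11

Each size-3 window and its sum:
[23, 2, 23] → sum 48
[2, 23, 21] → sum 46
[23, 21, 16] → sum 60
[21, 16, 9] → sum 46
[16, 9, 19] → sum 44
[9, 19, 11] → sum 39
[19, 11, 6] → sum 36
[11, 6, 25] → sum 42
[6, 25, 21] → sum 52
[25, 21, 6] → sum 52
[21, 6, 25] → sum 52
[6, 25, 15] → sum 46
[25, 15, 2] → sum 42
[15, 2, 3] → sum 20
[2, 3, 6] → sum 11
[3, 6, 13] → sum 22
[6, 13, 11] → sum 30
[13, 11, 4] → sum 28
[11, 4, 11] → sum 26
[4, 11, 3] → sum 18
[11, 3, 2] → sum 16
Least of these is 11.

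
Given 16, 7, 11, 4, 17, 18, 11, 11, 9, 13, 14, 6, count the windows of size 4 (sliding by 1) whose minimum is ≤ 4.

(16, 7, 11, 4) → min 4  ≤ 4 ✓
(7, 11, 4, 17) → min 4  ≤ 4 ✓
(11, 4, 17, 18) → min 4  ≤ 4 ✓
(4, 17, 18, 11) → min 4  ≤ 4 ✓
(17, 18, 11, 11) → min 11
(18, 11, 11, 9) → min 9
(11, 11, 9, 13) → min 9
(11, 9, 13, 14) → min 9
(9, 13, 14, 6) → min 6
4 windows satisfy the condition.

4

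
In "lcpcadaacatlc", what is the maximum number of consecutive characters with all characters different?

4

add l: [l] len 1
add c: [l, c] len 2
add p: [l, c, p] len 3
add c (repeat c, move left end past it): [p, c] len 2
add a: [p, c, a] len 3
add d: [p, c, a, d] len 4
add a (repeat a, move left end past it): [d, a] len 2
add a (repeat a, move left end past it): [a] len 1
add c: [a, c] len 2
add a (repeat a, move left end past it): [c, a] len 2
add t: [c, a, t] len 3
add l: [c, a, t, l] len 4
add c (repeat c, move left end past it): [a, t, l, c] len 4
Longest all-distinct length: 4.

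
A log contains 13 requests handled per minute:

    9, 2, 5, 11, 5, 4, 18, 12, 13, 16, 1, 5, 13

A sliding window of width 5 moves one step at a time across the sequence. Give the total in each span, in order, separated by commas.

9 2 5 11 5 → sum 32
2 5 11 5 4 → sum 27
5 11 5 4 18 → sum 43
11 5 4 18 12 → sum 50
5 4 18 12 13 → sum 52
4 18 12 13 16 → sum 63
18 12 13 16 1 → sum 60
12 13 16 1 5 → sum 47
13 16 1 5 13 → sum 48

32, 27, 43, 50, 52, 63, 60, 47, 48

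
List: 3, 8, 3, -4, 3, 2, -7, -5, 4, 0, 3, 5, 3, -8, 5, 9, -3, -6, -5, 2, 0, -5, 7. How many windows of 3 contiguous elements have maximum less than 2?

1

(3, 8, 3) → max 8
(8, 3, -4) → max 8
(3, -4, 3) → max 3
(-4, 3, 2) → max 3
(3, 2, -7) → max 3
(2, -7, -5) → max 2
(-7, -5, 4) → max 4
(-5, 4, 0) → max 4
(4, 0, 3) → max 4
(0, 3, 5) → max 5
(3, 5, 3) → max 5
(5, 3, -8) → max 5
(3, -8, 5) → max 5
(-8, 5, 9) → max 9
(5, 9, -3) → max 9
(9, -3, -6) → max 9
(-3, -6, -5) → max -3  < 2 ✓
(-6, -5, 2) → max 2
(-5, 2, 0) → max 2
(2, 0, -5) → max 2
(0, -5, 7) → max 7
1 window satisfy the condition.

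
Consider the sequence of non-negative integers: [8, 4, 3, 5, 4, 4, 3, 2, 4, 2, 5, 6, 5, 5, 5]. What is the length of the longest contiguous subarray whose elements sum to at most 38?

10

→ 8: sum 8, len 1
→ 4: sum 12, len 2
→ 3: sum 15, len 3
→ 5: sum 20, len 4
→ 4: sum 24, len 5
→ 4: sum 28, len 6
→ 3: sum 31, len 7
→ 2: sum 33, len 8
→ 4: sum 37, len 9
→ 2 (dropped 8): sum 31, len 9
→ 5: sum 36, len 10
→ 6 (dropped 4): sum 38, len 10
→ 5 (dropped 3, 5): sum 35, len 9
→ 5 (dropped 4): sum 36, len 9
→ 5 (dropped 4): sum 37, len 9
Longest length seen: 10.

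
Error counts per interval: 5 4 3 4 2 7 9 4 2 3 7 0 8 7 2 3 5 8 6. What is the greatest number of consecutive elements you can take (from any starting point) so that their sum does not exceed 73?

→ 5: sum 5, len 1
→ 4: sum 9, len 2
→ 3: sum 12, len 3
→ 4: sum 16, len 4
→ 2: sum 18, len 5
→ 7: sum 25, len 6
→ 9: sum 34, len 7
→ 4: sum 38, len 8
→ 2: sum 40, len 9
→ 3: sum 43, len 10
→ 7: sum 50, len 11
→ 0: sum 50, len 12
→ 8: sum 58, len 13
→ 7: sum 65, len 14
→ 2: sum 67, len 15
→ 3: sum 70, len 16
→ 5 (dropped 5): sum 70, len 16
→ 8 (dropped 4, 3): sum 71, len 15
→ 6 (dropped 4): sum 73, len 15
Longest length seen: 16.

16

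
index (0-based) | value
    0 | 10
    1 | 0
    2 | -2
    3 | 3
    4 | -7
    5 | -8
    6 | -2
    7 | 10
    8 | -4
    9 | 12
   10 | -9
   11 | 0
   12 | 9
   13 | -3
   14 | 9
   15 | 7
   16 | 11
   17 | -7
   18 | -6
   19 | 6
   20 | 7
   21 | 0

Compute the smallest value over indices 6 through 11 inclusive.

Elements at indices 6..11: -2, 10, -4, 12, -9, 0
min(-2, 10, -4, 12, -9, 0) = -9

-9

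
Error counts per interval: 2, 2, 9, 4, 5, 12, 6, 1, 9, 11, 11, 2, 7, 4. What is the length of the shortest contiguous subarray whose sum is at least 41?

add 2: running sum 2 < 41
add 2: running sum 4 < 41
add 9: running sum 13 < 41
add 4: running sum 17 < 41
add 5: running sum 22 < 41
add 12: running sum 34 < 41
add 6: running sum 40 < 41
add 1: shortest ending here [2, 2, 9, 4, 5, 12, 6, 1] sum 41, len 8
add 9: shortest ending here [9, 4, 5, 12, 6, 1, 9] sum 46, len 7
add 11: shortest ending here [5, 12, 6, 1, 9, 11] sum 44, len 6
add 11: shortest ending here [12, 6, 1, 9, 11, 11] sum 50, len 6
add 2: shortest ending here [12, 6, 1, 9, 11, 11, 2] sum 52, len 7
add 7: shortest ending here [1, 9, 11, 11, 2, 7] sum 41, len 6
add 4: shortest ending here [9, 11, 11, 2, 7, 4] sum 44, len 6
Shortest qualifying length: 6.

6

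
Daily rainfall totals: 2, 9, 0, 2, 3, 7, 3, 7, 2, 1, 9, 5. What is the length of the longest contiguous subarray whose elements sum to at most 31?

Extend to the right; shrink from the left whenever the sum exceeds 31:
[2] sum 2 len 1
[2, 9] sum 11 len 2
[2, 9, 0] sum 11 len 3
[2, 9, 0, 2] sum 13 len 4
[2, 9, 0, 2, 3] sum 16 len 5
[2, 9, 0, 2, 3, 7] sum 23 len 6
[2, 9, 0, 2, 3, 7, 3] sum 26 len 7
[9, 0, 2, 3, 7, 3, 7] sum 31 len 7
[0, 2, 3, 7, 3, 7, 2] sum 24 len 7
[0, 2, 3, 7, 3, 7, 2, 1] sum 25 len 8
[7, 3, 7, 2, 1, 9] sum 29 len 6
[3, 7, 2, 1, 9, 5] sum 27 len 6
Longest length seen: 8.

8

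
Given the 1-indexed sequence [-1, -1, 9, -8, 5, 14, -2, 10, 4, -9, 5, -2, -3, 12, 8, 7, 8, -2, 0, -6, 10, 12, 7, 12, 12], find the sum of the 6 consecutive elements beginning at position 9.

7

Elements at indices 9..14: 4, -9, 5, -2, -3, 12
sum(4, -9, 5, -2, -3, 12) = 7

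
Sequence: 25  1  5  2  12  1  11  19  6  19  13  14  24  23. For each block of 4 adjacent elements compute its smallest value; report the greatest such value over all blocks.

13

[25, 1, 5, 2] → min 1
[1, 5, 2, 12] → min 1
[5, 2, 12, 1] → min 1
[2, 12, 1, 11] → min 1
[12, 1, 11, 19] → min 1
[1, 11, 19, 6] → min 1
[11, 19, 6, 19] → min 6
[19, 6, 19, 13] → min 6
[6, 19, 13, 14] → min 6
[19, 13, 14, 24] → min 13
[13, 14, 24, 23] → min 13
Greatest of these is 13.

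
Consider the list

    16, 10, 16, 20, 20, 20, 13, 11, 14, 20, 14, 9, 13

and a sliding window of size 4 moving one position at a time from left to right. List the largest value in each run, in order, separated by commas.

20, 20, 20, 20, 20, 20, 20, 20, 20, 20

16 10 16 20 → max 20
10 16 20 20 → max 20
16 20 20 20 → max 20
20 20 20 13 → max 20
20 20 13 11 → max 20
20 13 11 14 → max 20
13 11 14 20 → max 20
11 14 20 14 → max 20
14 20 14 9 → max 20
20 14 9 13 → max 20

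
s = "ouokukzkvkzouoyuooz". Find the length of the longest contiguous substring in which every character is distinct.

[o] len 1
[o, u] len 2
[u, o] len 2
[u, o, k] len 3
[o, k, u] len 3
[u, k] len 2
[u, k, z] len 3
[z, k] len 2
[z, k, v] len 3
[v, k] len 2
[v, k, z] len 3
[v, k, z, o] len 4
[v, k, z, o, u] len 5
[u, o] len 2
[u, o, y] len 3
[o, y, u] len 3
[y, u, o] len 3
[o] len 1
[o, z] len 2
Longest all-distinct length: 5.

5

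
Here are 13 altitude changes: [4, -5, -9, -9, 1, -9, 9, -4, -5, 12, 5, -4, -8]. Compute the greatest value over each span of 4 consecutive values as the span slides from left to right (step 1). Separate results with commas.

4, 1, 1, 9, 9, 9, 12, 12, 12, 12

(4, -5, -9, -9) → max 4
(-5, -9, -9, 1) → max 1
(-9, -9, 1, -9) → max 1
(-9, 1, -9, 9) → max 9
(1, -9, 9, -4) → max 9
(-9, 9, -4, -5) → max 9
(9, -4, -5, 12) → max 12
(-4, -5, 12, 5) → max 12
(-5, 12, 5, -4) → max 12
(12, 5, -4, -8) → max 12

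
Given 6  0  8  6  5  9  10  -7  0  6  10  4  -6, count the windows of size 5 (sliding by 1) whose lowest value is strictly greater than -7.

6 0 8 6 5 → min 0  > -7 ✓
0 8 6 5 9 → min 0  > -7 ✓
8 6 5 9 10 → min 5  > -7 ✓
6 5 9 10 -7 → min -7
5 9 10 -7 0 → min -7
9 10 -7 0 6 → min -7
10 -7 0 6 10 → min -7
-7 0 6 10 4 → min -7
0 6 10 4 -6 → min -6  > -7 ✓
4 windows satisfy the condition.

4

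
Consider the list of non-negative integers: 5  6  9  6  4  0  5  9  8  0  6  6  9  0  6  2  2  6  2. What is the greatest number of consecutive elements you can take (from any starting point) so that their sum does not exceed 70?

15

add 5: [5] sum 5, len 1
add 6: [5, 6] sum 11, len 2
add 9: [5, 6, 9] sum 20, len 3
add 6: [5, 6, 9, 6] sum 26, len 4
add 4: [5, 6, 9, 6, 4] sum 30, len 5
add 0: [5, 6, 9, 6, 4, 0] sum 30, len 6
add 5: [5, 6, 9, 6, 4, 0, 5] sum 35, len 7
add 9: [5, 6, 9, 6, 4, 0, 5, 9] sum 44, len 8
add 8: [5, 6, 9, 6, 4, 0, 5, 9, 8] sum 52, len 9
add 0: [5, 6, 9, 6, 4, 0, 5, 9, 8, 0] sum 52, len 10
add 6: [5, 6, 9, 6, 4, 0, 5, 9, 8, 0, 6] sum 58, len 11
add 6: [5, 6, 9, 6, 4, 0, 5, 9, 8, 0, 6, 6] sum 64, len 12
add 9: [6, 9, 6, 4, 0, 5, 9, 8, 0, 6, 6, 9] sum 68, len 12
add 0: [6, 9, 6, 4, 0, 5, 9, 8, 0, 6, 6, 9, 0] sum 68, len 13
add 6: [9, 6, 4, 0, 5, 9, 8, 0, 6, 6, 9, 0, 6] sum 68, len 13
add 2: [9, 6, 4, 0, 5, 9, 8, 0, 6, 6, 9, 0, 6, 2] sum 70, len 14
add 2: [6, 4, 0, 5, 9, 8, 0, 6, 6, 9, 0, 6, 2, 2] sum 63, len 14
add 6: [6, 4, 0, 5, 9, 8, 0, 6, 6, 9, 0, 6, 2, 2, 6] sum 69, len 15
add 2: [4, 0, 5, 9, 8, 0, 6, 6, 9, 0, 6, 2, 2, 6, 2] sum 65, len 15
Longest length seen: 15.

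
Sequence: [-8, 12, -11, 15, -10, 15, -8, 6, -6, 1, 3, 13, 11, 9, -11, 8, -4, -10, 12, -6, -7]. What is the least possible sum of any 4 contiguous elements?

Window sums for each of the 18 positions:
[-8, 12, -11, 15] → sum 8
[12, -11, 15, -10] → sum 6
[-11, 15, -10, 15] → sum 9
[15, -10, 15, -8] → sum 12
[-10, 15, -8, 6] → sum 3
[15, -8, 6, -6] → sum 7
[-8, 6, -6, 1] → sum -7
[6, -6, 1, 3] → sum 4
[-6, 1, 3, 13] → sum 11
[1, 3, 13, 11] → sum 28
[3, 13, 11, 9] → sum 36
[13, 11, 9, -11] → sum 22
[11, 9, -11, 8] → sum 17
[9, -11, 8, -4] → sum 2
[-11, 8, -4, -10] → sum -17
[8, -4, -10, 12] → sum 6
[-4, -10, 12, -6] → sum -8
[-10, 12, -6, -7] → sum -11
Least of these is -17.

-17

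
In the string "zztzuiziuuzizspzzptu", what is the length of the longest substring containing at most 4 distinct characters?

13

add z: window [z] (1 distinct), len 1
add z: window [z, z] (1 distinct), len 2
add t: window [z, z, t] (2 distinct), len 3
add z: window [z, z, t, z] (2 distinct), len 4
add u: window [z, z, t, z, u] (3 distinct), len 5
add i: window [z, z, t, z, u, i] (4 distinct), len 6
add z: window [z, z, t, z, u, i, z] (4 distinct), len 7
add i: window [z, z, t, z, u, i, z, i] (4 distinct), len 8
add u: window [z, z, t, z, u, i, z, i, u] (4 distinct), len 9
add u: window [z, z, t, z, u, i, z, i, u, u] (4 distinct), len 10
add z: window [z, z, t, z, u, i, z, i, u, u, z] (4 distinct), len 11
add i: window [z, z, t, z, u, i, z, i, u, u, z, i] (4 distinct), len 12
add z: window [z, z, t, z, u, i, z, i, u, u, z, i, z] (4 distinct), len 13
add s: window [z, u, i, z, i, u, u, z, i, z, s] (4 distinct), len 11
add p: window [z, i, z, s, p] (4 distinct), len 5
add z: window [z, i, z, s, p, z] (4 distinct), len 6
add z: window [z, i, z, s, p, z, z] (4 distinct), len 7
add p: window [z, i, z, s, p, z, z, p] (4 distinct), len 8
add t: window [z, s, p, z, z, p, t] (4 distinct), len 7
add u: window [p, z, z, p, t, u] (4 distinct), len 6
Longest length with ≤4 distinct: 13.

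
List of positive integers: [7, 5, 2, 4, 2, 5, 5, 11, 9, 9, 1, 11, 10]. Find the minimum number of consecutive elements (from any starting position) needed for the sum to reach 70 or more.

add 7: running sum 7 < 70
add 5: running sum 12 < 70
add 2: running sum 14 < 70
add 4: running sum 18 < 70
add 2: running sum 20 < 70
add 5: running sum 25 < 70
add 5: running sum 30 < 70
add 11: running sum 41 < 70
add 9: running sum 50 < 70
add 9: running sum 59 < 70
add 1: running sum 60 < 70
end 11: [7, 5, 2, 4, 2, 5, 5, 11, 9, 9, 1, 11] sum 71, len 12
end 12: [5, 2, 4, 2, 5, 5, 11, 9, 9, 1, 11, 10] sum 74, len 12
Shortest qualifying length: 12.

12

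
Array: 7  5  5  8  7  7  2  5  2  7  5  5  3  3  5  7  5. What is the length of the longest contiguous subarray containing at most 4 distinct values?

[7] 1 distinct, len 1
[7, 5] 2 distinct, len 2
[7, 5, 5] 2 distinct, len 3
[7, 5, 5, 8] 3 distinct, len 4
[7, 5, 5, 8, 7] 3 distinct, len 5
[7, 5, 5, 8, 7, 7] 3 distinct, len 6
[7, 5, 5, 8, 7, 7, 2] 4 distinct, len 7
[7, 5, 5, 8, 7, 7, 2, 5] 4 distinct, len 8
[7, 5, 5, 8, 7, 7, 2, 5, 2] 4 distinct, len 9
[7, 5, 5, 8, 7, 7, 2, 5, 2, 7] 4 distinct, len 10
[7, 5, 5, 8, 7, 7, 2, 5, 2, 7, 5] 4 distinct, len 11
[7, 5, 5, 8, 7, 7, 2, 5, 2, 7, 5, 5] 4 distinct, len 12
[7, 7, 2, 5, 2, 7, 5, 5, 3] 4 distinct, len 9
[7, 7, 2, 5, 2, 7, 5, 5, 3, 3] 4 distinct, len 10
[7, 7, 2, 5, 2, 7, 5, 5, 3, 3, 5] 4 distinct, len 11
[7, 7, 2, 5, 2, 7, 5, 5, 3, 3, 5, 7] 4 distinct, len 12
[7, 7, 2, 5, 2, 7, 5, 5, 3, 3, 5, 7, 5] 4 distinct, len 13
Longest length with ≤4 distinct: 13.

13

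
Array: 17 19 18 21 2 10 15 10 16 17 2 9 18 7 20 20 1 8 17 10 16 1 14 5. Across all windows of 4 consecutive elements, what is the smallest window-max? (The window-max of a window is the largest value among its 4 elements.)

Window maxs for each of the 21 positions:
(17, 19, 18, 21) → max 21
(19, 18, 21, 2) → max 21
(18, 21, 2, 10) → max 21
(21, 2, 10, 15) → max 21
(2, 10, 15, 10) → max 15
(10, 15, 10, 16) → max 16
(15, 10, 16, 17) → max 17
(10, 16, 17, 2) → max 17
(16, 17, 2, 9) → max 17
(17, 2, 9, 18) → max 18
(2, 9, 18, 7) → max 18
(9, 18, 7, 20) → max 20
(18, 7, 20, 20) → max 20
(7, 20, 20, 1) → max 20
(20, 20, 1, 8) → max 20
(20, 1, 8, 17) → max 20
(1, 8, 17, 10) → max 17
(8, 17, 10, 16) → max 17
(17, 10, 16, 1) → max 17
(10, 16, 1, 14) → max 16
(16, 1, 14, 5) → max 16
Smallest of these is 15.

15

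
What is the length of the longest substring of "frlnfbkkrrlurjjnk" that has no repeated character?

add f: [f] len 1
add r: [f, r] len 2
add l: [f, r, l] len 3
add n: [f, r, l, n] len 4
add f (repeat f, move left end past it): [r, l, n, f] len 4
add b: [r, l, n, f, b] len 5
add k: [r, l, n, f, b, k] len 6
add k (repeat k, move left end past it): [k] len 1
add r: [k, r] len 2
add r (repeat r, move left end past it): [r] len 1
add l: [r, l] len 2
add u: [r, l, u] len 3
add r (repeat r, move left end past it): [l, u, r] len 3
add j: [l, u, r, j] len 4
add j (repeat j, move left end past it): [j] len 1
add n: [j, n] len 2
add k: [j, n, k] len 3
Longest all-distinct length: 6.

6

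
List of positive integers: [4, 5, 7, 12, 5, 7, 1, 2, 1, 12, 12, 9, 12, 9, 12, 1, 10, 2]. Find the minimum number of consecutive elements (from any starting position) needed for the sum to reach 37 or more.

add 4: running sum 4 < 37
add 5: running sum 9 < 37
add 7: running sum 16 < 37
add 12: running sum 28 < 37
add 5: running sum 33 < 37
end 5: [4, 5, 7, 12, 5, 7] sum 40, len 6
end 6: [5, 7, 12, 5, 7, 1] sum 37, len 6
end 7: [5, 7, 12, 5, 7, 1, 2] sum 39, len 7
end 8: [5, 7, 12, 5, 7, 1, 2, 1] sum 40, len 8
end 9: [12, 5, 7, 1, 2, 1, 12] sum 40, len 7
end 10: [5, 7, 1, 2, 1, 12, 12] sum 40, len 7
end 11: [1, 2, 1, 12, 12, 9] sum 37, len 6
end 12: [12, 12, 9, 12] sum 45, len 4
end 13: [12, 9, 12, 9] sum 42, len 4
end 14: [9, 12, 9, 12] sum 42, len 4
end 15: [9, 12, 9, 12, 1] sum 43, len 5
end 16: [12, 9, 12, 1, 10] sum 44, len 5
end 17: [12, 9, 12, 1, 10, 2] sum 46, len 6
Shortest qualifying length: 4.

4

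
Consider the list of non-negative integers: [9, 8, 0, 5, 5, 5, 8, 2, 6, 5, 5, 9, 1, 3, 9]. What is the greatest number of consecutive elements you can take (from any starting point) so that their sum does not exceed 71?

14

→ 9: sum 9, len 1
→ 8: sum 17, len 2
→ 0: sum 17, len 3
→ 5: sum 22, len 4
→ 5: sum 27, len 5
→ 5: sum 32, len 6
→ 8: sum 40, len 7
→ 2: sum 42, len 8
→ 6: sum 48, len 9
→ 5: sum 53, len 10
→ 5: sum 58, len 11
→ 9: sum 67, len 12
→ 1: sum 68, len 13
→ 3: sum 71, len 14
→ 9 (dropped 9): sum 71, len 14
Longest length seen: 14.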